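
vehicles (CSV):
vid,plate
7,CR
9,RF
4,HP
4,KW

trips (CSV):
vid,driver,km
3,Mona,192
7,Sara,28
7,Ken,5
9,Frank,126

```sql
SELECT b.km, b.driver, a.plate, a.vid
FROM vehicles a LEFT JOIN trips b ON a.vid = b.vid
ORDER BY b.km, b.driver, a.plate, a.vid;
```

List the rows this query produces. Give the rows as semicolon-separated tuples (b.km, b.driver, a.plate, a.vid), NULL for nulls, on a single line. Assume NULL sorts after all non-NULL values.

LEFT JOIN keeps every row from `vehicles`; unmatched rows get NULL for `trips`'s columns.
Matching on a.vid = b.vid.
- vid=7: 2 matching b row(s), so 2 row(s) emitted.
- vid=9: 1 matching b row(s), so 1 row(s) emitted.
- vid=4: no b row matches, row kept with b columns NULL.
- vid=4: no b row matches, row kept with b columns NULL.
After projecting and ordering:
b.km | b.driver | a.plate | a.vid
5 | Ken | CR | 7
28 | Sara | CR | 7
126 | Frank | RF | 9
NULL | NULL | HP | 4
NULL | NULL | KW | 4

(5, Ken, CR, 7); (28, Sara, CR, 7); (126, Frank, RF, 9); (NULL, NULL, HP, 4); (NULL, NULL, KW, 4)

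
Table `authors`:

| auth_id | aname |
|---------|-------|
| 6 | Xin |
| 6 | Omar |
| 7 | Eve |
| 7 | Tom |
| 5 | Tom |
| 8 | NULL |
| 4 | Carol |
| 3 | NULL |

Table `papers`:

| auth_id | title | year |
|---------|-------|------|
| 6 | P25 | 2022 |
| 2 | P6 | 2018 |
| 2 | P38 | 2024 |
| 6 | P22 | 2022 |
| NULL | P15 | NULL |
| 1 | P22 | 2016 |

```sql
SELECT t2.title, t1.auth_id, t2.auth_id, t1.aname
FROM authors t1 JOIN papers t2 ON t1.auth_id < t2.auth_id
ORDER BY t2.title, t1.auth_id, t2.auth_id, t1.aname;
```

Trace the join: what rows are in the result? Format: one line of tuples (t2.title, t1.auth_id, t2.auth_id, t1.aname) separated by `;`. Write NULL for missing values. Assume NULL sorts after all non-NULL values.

INNER JOIN keeps only pairs where the ON condition holds.
Matching on t1.auth_id < t2.auth_id. A NULL in a compared column never satisfies the condition.
- t1 row (auth_id=6): no match → dropped.
- t1 row (auth_id=6): no match → dropped.
- t1 row (auth_id=7): no match → dropped.
- t1 row (auth_id=7): no match → dropped.
- t1 row (auth_id=5): matches 2 t2 row(s) → 2 output row(s).
- t1 row (auth_id=8): no match → dropped.
- t1 row (auth_id=4): matches 2 t2 row(s) → 2 output row(s).
- t1 row (auth_id=3): matches 2 t2 row(s) → 2 output row(s).
After projecting and ordering:
t2.title | t1.auth_id | t2.auth_id | t1.aname
P22 | 3 | 6 | NULL
P22 | 4 | 6 | Carol
P22 | 5 | 6 | Tom
P25 | 3 | 6 | NULL
P25 | 4 | 6 | Carol
P25 | 5 | 6 | Tom

(P22, 3, 6, NULL); (P22, 4, 6, Carol); (P22, 5, 6, Tom); (P25, 3, 6, NULL); (P25, 4, 6, Carol); (P25, 5, 6, Tom)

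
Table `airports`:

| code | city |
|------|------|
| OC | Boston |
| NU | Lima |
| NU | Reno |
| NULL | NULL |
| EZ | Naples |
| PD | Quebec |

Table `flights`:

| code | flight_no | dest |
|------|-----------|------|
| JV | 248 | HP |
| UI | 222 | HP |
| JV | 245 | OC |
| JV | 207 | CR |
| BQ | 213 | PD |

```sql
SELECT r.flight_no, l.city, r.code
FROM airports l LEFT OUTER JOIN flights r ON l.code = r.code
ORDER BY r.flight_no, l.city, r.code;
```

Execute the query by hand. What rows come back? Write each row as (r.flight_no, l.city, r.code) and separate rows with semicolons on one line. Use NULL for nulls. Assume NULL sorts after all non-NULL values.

(NULL, Boston, NULL); (NULL, Lima, NULL); (NULL, Naples, NULL); (NULL, Quebec, NULL); (NULL, Reno, NULL); (NULL, NULL, NULL)

LEFT JOIN keeps every row from `airports`; unmatched rows get NULL for `flights`'s columns.
Matching on l.code = r.code. A NULL in a compared column never satisfies the condition.
- l[0] code=OC → no match; kept with NULLs on the r side.
- l[1] code=NU → no match; kept with NULLs on the r side.
- l[2] code=NU → no match; kept with NULLs on the r side.
- l[3] code=NULL → no match; kept with NULLs on the r side.
- l[4] code=EZ → no match; kept with NULLs on the r side.
- l[5] code=PD → no match; kept with NULLs on the r side.
After projecting and ordering:
r.flight_no | l.city | r.code
NULL | Boston | NULL
NULL | Lima | NULL
NULL | Naples | NULL
NULL | Quebec | NULL
NULL | Reno | NULL
NULL | NULL | NULL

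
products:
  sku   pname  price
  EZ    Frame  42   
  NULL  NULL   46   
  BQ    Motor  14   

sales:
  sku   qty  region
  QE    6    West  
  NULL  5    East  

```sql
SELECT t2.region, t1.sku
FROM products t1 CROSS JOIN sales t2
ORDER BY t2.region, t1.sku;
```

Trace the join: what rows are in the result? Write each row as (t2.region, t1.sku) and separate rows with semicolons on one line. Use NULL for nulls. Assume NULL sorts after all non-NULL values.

(East, BQ); (East, EZ); (East, NULL); (West, BQ); (West, EZ); (West, NULL)

CROSS JOIN pairs every row of `products` with every row of `sales`: 3 × 2 = 6 rows.
After projecting and ordering:
t2.region | t1.sku
East | BQ
East | EZ
East | NULL
West | BQ
West | EZ
West | NULL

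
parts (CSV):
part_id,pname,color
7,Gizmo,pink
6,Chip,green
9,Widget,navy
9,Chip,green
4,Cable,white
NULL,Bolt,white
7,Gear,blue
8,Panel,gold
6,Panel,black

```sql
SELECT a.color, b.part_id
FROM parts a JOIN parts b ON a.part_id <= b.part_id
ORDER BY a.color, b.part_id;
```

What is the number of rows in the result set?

INNER JOIN keeps only pairs where the ON condition holds.
Matching on a.part_id <= b.part_id. A NULL in a compared column never satisfies the condition.
- a row (part_id=7): matches 5 b row(s) → 5 output row(s).
- a row (part_id=6): matches 7 b row(s) → 7 output row(s).
- a row (part_id=9): matches 2 b row(s) → 2 output row(s).
- a row (part_id=9): matches 2 b row(s) → 2 output row(s).
- a row (part_id=4): matches 8 b row(s) → 8 output row(s).
- a row (part_id=NULL): no match → dropped.
- a row (part_id=7): matches 5 b row(s) → 5 output row(s).
- a row (part_id=8): matches 3 b row(s) → 3 output row(s).
- a row (part_id=6): matches 7 b row(s) → 7 output row(s).
Total: 39 rows.

39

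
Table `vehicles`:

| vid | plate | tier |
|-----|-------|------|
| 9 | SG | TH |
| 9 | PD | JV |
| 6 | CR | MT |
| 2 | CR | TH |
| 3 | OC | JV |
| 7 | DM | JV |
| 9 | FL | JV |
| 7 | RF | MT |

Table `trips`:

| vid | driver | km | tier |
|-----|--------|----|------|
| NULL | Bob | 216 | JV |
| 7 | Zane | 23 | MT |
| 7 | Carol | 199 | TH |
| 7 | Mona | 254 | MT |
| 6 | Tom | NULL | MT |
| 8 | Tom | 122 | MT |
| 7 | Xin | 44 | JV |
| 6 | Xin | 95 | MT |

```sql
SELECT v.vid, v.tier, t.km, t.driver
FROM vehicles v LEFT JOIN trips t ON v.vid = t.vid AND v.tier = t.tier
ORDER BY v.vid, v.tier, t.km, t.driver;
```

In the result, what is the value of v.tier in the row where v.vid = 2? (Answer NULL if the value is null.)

TH

LEFT JOIN keeps every row from `vehicles`; unmatched rows get NULL for `trips`'s columns.
Matching on v.vid = t.vid AND v.tier = t.tier. A NULL in a compared column never satisfies the condition.
- v[0] vid=9, tier=TH → no match; kept with NULLs on the t side.
- v[1] vid=9, tier=JV → no match; kept with NULLs on the t side.
- v[2] vid=6, tier=MT → 2 match(es) in t → 2 row(s).
- v[3] vid=2, tier=TH → no match; kept with NULLs on the t side.
- v[4] vid=3, tier=JV → no match; kept with NULLs on the t side.
- v[5] vid=7, tier=JV → 1 match(es) in t → 1 row(s).
- v[6] vid=9, tier=JV → no match; kept with NULLs on the t side.
- v[7] vid=7, tier=MT → 2 match(es) in t → 2 row(s).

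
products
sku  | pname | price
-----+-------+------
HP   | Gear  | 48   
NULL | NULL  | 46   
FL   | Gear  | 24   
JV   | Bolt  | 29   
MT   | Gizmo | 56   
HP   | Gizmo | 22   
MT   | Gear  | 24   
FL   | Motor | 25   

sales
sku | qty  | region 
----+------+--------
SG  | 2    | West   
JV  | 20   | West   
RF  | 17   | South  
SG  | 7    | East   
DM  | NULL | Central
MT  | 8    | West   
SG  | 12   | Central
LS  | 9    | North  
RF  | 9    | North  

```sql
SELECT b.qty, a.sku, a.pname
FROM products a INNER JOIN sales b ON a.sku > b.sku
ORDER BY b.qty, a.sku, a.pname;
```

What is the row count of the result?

11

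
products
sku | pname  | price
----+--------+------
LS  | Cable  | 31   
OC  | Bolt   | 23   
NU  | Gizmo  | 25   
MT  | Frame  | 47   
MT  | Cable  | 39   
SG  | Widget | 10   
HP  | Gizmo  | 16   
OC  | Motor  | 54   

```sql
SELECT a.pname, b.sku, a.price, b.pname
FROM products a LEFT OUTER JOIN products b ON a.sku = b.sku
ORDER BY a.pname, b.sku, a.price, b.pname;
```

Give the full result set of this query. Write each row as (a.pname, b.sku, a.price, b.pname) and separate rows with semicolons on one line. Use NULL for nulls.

LEFT JOIN keeps every row from `products a`; unmatched rows get NULL for `products b`'s columns.
Matching on a.sku = b.sku.
Matched pairs: 12; unmatched a rows kept: 0.

(Bolt, OC, 23, Bolt); (Bolt, OC, 23, Motor); (Cable, LS, 31, Cable); (Cable, MT, 39, Cable); (Cable, MT, 39, Frame); (Frame, MT, 47, Cable); (Frame, MT, 47, Frame); (Gizmo, HP, 16, Gizmo); (Gizmo, NU, 25, Gizmo); (Motor, OC, 54, Bolt); (Motor, OC, 54, Motor); (Widget, SG, 10, Widget)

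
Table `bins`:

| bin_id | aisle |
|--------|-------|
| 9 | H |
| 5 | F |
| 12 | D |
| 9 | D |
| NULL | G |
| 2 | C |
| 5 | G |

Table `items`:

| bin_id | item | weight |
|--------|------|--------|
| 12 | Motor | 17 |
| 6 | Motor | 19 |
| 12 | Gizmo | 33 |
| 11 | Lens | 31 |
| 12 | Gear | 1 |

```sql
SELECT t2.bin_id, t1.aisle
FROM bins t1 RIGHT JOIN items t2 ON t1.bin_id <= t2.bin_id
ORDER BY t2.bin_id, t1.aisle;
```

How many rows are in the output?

26

RIGHT JOIN keeps every row from `items`; unmatched rows get NULL for `bins`'s columns.
Matching on t1.bin_id <= t2.bin_id. A NULL in a compared column never satisfies the condition.
- t1 (bin_id=9) pairs with 4 row(s) of t2.
- t1 (bin_id=5) pairs with 5 row(s) of t2.
- t1 (bin_id=12) pairs with 3 row(s) of t2.
- t1 (bin_id=9) pairs with 4 row(s) of t2.
- t1 (bin_id=NULL) has no partner in t2.
- t1 (bin_id=2) pairs with 5 row(s) of t2.
- t1 (bin_id=5) pairs with 5 row(s) of t2.
- every t2 row matched at least one t1 row.
Total: 26 rows.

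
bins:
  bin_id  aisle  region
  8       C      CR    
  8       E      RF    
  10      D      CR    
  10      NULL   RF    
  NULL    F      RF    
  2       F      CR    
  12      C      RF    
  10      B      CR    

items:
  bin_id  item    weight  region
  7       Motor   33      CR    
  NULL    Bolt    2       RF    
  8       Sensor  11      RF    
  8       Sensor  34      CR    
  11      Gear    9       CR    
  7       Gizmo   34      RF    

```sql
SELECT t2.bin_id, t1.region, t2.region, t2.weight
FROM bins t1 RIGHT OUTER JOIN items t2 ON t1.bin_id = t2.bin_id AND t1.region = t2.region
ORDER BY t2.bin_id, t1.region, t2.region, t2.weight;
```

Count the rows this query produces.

RIGHT JOIN keeps every row from `items`; unmatched rows get NULL for `bins`'s columns.
Matching on t1.bin_id = t2.bin_id AND t1.region = t2.region. A NULL in a compared column never satisfies the condition.
Matched pairs: 2; unmatched t2 rows kept: 4.
Total: 2 matched + 4 padded = 6 rows.

6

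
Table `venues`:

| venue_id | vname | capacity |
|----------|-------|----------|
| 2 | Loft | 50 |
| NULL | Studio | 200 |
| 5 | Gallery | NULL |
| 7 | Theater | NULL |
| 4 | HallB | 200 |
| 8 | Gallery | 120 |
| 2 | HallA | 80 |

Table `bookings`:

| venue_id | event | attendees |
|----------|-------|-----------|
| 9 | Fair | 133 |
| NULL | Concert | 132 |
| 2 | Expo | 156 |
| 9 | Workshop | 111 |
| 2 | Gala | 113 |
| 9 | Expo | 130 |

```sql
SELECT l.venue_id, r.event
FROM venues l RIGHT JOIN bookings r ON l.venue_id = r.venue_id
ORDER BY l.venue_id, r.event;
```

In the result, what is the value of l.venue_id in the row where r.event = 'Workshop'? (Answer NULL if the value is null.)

RIGHT JOIN keeps every row from `bookings`; unmatched rows get NULL for `venues`'s columns.
Matching on l.venue_id = r.venue_id. A NULL in a compared column never satisfies the condition.
- l[0] venue_id=2 → 2 match(es) in r → 2 row(s).
- l[1] venue_id=NULL → no match.
- l[2] venue_id=5 → no match.
- l[3] venue_id=7 → no match.
- l[4] venue_id=4 → no match.
- l[5] venue_id=8 → no match.
- l[6] venue_id=2 → 2 match(es) in r → 2 row(s).
- 4 row(s) from r found no l partner → padded with NULL.

NULL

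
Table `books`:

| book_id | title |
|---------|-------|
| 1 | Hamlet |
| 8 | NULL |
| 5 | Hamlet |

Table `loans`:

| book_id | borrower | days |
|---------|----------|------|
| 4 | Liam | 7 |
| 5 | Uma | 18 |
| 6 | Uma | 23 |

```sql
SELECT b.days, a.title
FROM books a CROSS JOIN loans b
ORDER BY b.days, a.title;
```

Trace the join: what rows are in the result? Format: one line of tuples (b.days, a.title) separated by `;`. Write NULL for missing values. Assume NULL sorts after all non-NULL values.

CROSS JOIN pairs every row of `books` with every row of `loans`: 3 × 3 = 9 rows.
After projecting and ordering:
b.days | a.title
7 | Hamlet
7 | Hamlet
7 | NULL
18 | Hamlet
18 | Hamlet
18 | NULL
23 | Hamlet
23 | Hamlet
23 | NULL

(7, Hamlet); (7, Hamlet); (7, NULL); (18, Hamlet); (18, Hamlet); (18, NULL); (23, Hamlet); (23, Hamlet); (23, NULL)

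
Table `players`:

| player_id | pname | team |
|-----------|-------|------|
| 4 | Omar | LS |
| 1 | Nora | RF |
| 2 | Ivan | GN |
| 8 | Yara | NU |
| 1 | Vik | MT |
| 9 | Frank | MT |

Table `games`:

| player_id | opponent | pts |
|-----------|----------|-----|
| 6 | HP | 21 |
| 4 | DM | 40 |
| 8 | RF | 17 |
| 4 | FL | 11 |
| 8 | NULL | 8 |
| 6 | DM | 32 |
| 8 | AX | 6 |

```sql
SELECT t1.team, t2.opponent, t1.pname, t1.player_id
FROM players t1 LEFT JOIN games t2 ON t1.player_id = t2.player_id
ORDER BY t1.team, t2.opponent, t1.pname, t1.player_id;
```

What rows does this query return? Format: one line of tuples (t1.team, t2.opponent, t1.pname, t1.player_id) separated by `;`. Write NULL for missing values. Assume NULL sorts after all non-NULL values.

(GN, NULL, Ivan, 2); (LS, DM, Omar, 4); (LS, FL, Omar, 4); (MT, NULL, Frank, 9); (MT, NULL, Vik, 1); (NU, AX, Yara, 8); (NU, RF, Yara, 8); (NU, NULL, Yara, 8); (RF, NULL, Nora, 1)

LEFT JOIN keeps every row from `players`; unmatched rows get NULL for `games`'s columns.
Matching on t1.player_id = t2.player_id.
- t1 row (player_id=4): matches 2 t2 row(s) → 2 output row(s).
- t1 row (player_id=1): no match → kept, t2 columns NULL.
- t1 row (player_id=2): no match → kept, t2 columns NULL.
- t1 row (player_id=8): matches 3 t2 row(s) → 3 output row(s).
- t1 row (player_id=1): no match → kept, t2 columns NULL.
- t1 row (player_id=9): no match → kept, t2 columns NULL.
After projecting and ordering:
t1.team | t2.opponent | t1.pname | t1.player_id
GN | NULL | Ivan | 2
LS | DM | Omar | 4
LS | FL | Omar | 4
MT | NULL | Frank | 9
MT | NULL | Vik | 1
NU | AX | Yara | 8
NU | RF | Yara | 8
NU | NULL | Yara | 8
RF | NULL | Nora | 1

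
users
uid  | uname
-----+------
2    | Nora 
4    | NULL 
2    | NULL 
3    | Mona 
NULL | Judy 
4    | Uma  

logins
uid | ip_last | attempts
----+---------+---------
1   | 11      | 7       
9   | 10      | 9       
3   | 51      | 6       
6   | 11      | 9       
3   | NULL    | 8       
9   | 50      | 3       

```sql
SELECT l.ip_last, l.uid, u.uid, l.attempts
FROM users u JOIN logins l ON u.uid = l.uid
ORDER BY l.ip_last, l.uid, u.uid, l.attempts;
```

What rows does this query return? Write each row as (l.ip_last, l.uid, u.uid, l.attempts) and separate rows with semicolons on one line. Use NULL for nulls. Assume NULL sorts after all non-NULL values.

(51, 3, 3, 6); (NULL, 3, 3, 8)

INNER JOIN keeps only pairs where the ON condition holds.
Matching on u.uid = l.uid. A NULL in a compared column never satisfies the condition.
- u[0] uid=2 → no match; dropped.
- u[1] uid=4 → no match; dropped.
- u[2] uid=2 → no match; dropped.
- u[3] uid=3 → 2 match(es) in l → 2 row(s).
- u[4] uid=NULL → no match; dropped.
- u[5] uid=4 → no match; dropped.
After projecting and ordering:
l.ip_last | l.uid | u.uid | l.attempts
51 | 3 | 3 | 6
NULL | 3 | 3 | 8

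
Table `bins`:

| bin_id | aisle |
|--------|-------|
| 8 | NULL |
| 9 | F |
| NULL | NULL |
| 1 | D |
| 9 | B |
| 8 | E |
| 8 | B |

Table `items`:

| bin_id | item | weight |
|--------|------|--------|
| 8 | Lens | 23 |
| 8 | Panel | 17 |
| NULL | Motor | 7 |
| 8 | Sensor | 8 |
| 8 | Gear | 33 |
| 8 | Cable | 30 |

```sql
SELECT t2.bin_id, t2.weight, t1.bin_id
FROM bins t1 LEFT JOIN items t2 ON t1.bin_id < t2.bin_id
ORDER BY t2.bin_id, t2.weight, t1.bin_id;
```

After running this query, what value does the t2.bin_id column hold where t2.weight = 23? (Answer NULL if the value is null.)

8

LEFT JOIN keeps every row from `bins`; unmatched rows get NULL for `items`'s columns.
Matching on t1.bin_id < t2.bin_id. A NULL in a compared column never satisfies the condition.
- t1 (bin_id=8) has no partner → padded with NULL.
- t1 (bin_id=9) has no partner → padded with NULL.
- t1 (bin_id=NULL) has no partner → padded with NULL.
- t1 (bin_id=1) pairs with 5 row(s) of t2.
- t1 (bin_id=9) has no partner → padded with NULL.
- t1 (bin_id=8) has no partner → padded with NULL.
- t1 (bin_id=8) has no partner → padded with NULL.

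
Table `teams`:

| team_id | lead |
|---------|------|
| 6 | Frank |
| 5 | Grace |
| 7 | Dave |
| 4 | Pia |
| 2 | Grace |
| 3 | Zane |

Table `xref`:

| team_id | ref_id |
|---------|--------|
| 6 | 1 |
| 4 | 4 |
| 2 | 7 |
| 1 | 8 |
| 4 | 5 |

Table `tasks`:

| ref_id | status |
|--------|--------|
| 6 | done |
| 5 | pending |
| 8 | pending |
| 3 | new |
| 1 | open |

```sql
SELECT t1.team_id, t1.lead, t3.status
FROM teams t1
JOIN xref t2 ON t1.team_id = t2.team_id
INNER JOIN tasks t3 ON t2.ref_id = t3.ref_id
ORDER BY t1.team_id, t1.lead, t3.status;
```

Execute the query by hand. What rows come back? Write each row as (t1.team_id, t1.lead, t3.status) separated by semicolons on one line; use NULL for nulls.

(4, Pia, pending); (6, Frank, open)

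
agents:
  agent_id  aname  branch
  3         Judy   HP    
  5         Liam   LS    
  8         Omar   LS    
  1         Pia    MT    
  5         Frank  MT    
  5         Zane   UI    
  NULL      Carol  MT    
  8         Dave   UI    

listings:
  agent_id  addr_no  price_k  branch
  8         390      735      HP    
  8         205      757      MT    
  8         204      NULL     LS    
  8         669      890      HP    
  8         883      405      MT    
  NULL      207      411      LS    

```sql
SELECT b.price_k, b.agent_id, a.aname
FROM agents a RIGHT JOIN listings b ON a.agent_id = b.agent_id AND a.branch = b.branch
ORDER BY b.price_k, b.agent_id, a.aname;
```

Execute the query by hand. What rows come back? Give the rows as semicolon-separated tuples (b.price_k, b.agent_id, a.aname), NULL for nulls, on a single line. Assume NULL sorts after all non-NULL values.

(405, 8, NULL); (411, NULL, NULL); (735, 8, NULL); (757, 8, NULL); (890, 8, NULL); (NULL, 8, Omar)

RIGHT JOIN keeps every row from `listings`; unmatched rows get NULL for `agents`'s columns.
Matching on a.agent_id = b.agent_id AND a.branch = b.branch. A NULL in a compared column never satisfies the condition.
- a row (agent_id=3, branch=HP): no match.
- a row (agent_id=5, branch=LS): no match.
- a row (agent_id=8, branch=LS): matches 1 b row(s) → 1 output row(s).
- a row (agent_id=1, branch=MT): no match.
- a row (agent_id=5, branch=MT): no match.
- a row (agent_id=5, branch=UI): no match.
- a row (agent_id=NULL, branch=MT): no match.
- a row (agent_id=8, branch=UI): no match.
- 5 row(s) from b found no a partner → padded with NULL.
After projecting and ordering:
b.price_k | b.agent_id | a.aname
405 | 8 | NULL
411 | NULL | NULL
735 | 8 | NULL
757 | 8 | NULL
890 | 8 | NULL
NULL | 8 | Omar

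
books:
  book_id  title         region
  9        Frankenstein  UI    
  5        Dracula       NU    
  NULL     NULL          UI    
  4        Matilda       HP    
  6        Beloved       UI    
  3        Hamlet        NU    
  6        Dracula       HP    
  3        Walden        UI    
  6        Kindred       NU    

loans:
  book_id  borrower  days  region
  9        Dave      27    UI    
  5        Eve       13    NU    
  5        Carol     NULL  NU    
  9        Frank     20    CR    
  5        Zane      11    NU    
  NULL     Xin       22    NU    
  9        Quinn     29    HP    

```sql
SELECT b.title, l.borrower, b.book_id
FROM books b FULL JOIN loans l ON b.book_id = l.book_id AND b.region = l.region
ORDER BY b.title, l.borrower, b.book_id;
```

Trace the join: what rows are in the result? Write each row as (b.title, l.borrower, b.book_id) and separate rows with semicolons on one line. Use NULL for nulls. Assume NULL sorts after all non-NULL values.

(Beloved, NULL, 6); (Dracula, Carol, 5); (Dracula, Eve, 5); (Dracula, Zane, 5); (Dracula, NULL, 6); (Frankenstein, Dave, 9); (Hamlet, NULL, 3); (Kindred, NULL, 6); (Matilda, NULL, 4); (Walden, NULL, 3); (NULL, Frank, NULL); (NULL, Quinn, NULL); (NULL, Xin, NULL); (NULL, NULL, NULL)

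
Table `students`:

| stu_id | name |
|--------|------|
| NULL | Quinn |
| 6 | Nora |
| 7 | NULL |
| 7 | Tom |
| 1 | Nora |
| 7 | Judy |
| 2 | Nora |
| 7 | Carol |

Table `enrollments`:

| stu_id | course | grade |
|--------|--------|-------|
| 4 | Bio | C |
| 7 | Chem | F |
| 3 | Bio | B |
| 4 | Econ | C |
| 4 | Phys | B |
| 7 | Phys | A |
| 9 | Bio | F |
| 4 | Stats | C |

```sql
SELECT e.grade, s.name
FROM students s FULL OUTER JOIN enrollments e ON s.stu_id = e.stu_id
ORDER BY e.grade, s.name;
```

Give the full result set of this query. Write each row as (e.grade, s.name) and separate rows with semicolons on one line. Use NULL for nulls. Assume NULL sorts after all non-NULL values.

FULL OUTER JOIN keeps every row from both sides; unmatched rows get NULL for the other side's columns.
Matching on s.stu_id = e.stu_id. A NULL in a compared column never satisfies the condition.
- s[0] stu_id=NULL → no match; kept with NULLs on the e side.
- s[1] stu_id=6 → no match; kept with NULLs on the e side.
- s[2] stu_id=7 → 2 match(es) in e → 2 row(s).
- s[3] stu_id=7 → 2 match(es) in e → 2 row(s).
- s[4] stu_id=1 → no match; kept with NULLs on the e side.
- s[5] stu_id=7 → 2 match(es) in e → 2 row(s).
- s[6] stu_id=2 → no match; kept with NULLs on the e side.
- s[7] stu_id=7 → 2 match(es) in e → 2 row(s).
- 6 e row(s) had no s match → kept, s columns NULL.

(A, Carol); (A, Judy); (A, Tom); (A, NULL); (B, NULL); (B, NULL); (C, NULL); (C, NULL); (C, NULL); (F, Carol); (F, Judy); (F, Tom); (F, NULL); (F, NULL); (NULL, Nora); (NULL, Nora); (NULL, Nora); (NULL, Quinn)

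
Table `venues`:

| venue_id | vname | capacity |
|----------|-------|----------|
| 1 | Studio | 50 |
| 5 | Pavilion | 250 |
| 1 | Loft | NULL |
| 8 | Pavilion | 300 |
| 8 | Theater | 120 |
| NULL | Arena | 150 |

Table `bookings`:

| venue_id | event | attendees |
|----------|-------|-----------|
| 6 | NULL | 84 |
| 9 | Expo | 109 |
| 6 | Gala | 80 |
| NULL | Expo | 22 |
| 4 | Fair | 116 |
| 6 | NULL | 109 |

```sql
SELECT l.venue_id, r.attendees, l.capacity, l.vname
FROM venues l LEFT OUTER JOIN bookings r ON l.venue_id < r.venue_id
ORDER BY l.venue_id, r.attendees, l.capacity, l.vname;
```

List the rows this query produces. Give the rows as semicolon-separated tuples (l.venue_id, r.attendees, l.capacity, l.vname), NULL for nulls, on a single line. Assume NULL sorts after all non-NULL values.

LEFT JOIN keeps every row from `venues`; unmatched rows get NULL for `bookings`'s columns.
Matching on l.venue_id < r.venue_id. A NULL in a compared column never satisfies the condition.
- l row (venue_id=1): matches 5 r row(s) → 5 output row(s).
- l row (venue_id=5): matches 4 r row(s) → 4 output row(s).
- l row (venue_id=1): matches 5 r row(s) → 5 output row(s).
- l row (venue_id=8): matches 1 r row(s) → 1 output row(s).
- l row (venue_id=8): matches 1 r row(s) → 1 output row(s).
- l row (venue_id=NULL): no match → kept, r columns NULL.

(1, 80, 50, Studio); (1, 80, NULL, Loft); (1, 84, 50, Studio); (1, 84, NULL, Loft); (1, 109, 50, Studio); (1, 109, 50, Studio); (1, 109, NULL, Loft); (1, 109, NULL, Loft); (1, 116, 50, Studio); (1, 116, NULL, Loft); (5, 80, 250, Pavilion); (5, 84, 250, Pavilion); (5, 109, 250, Pavilion); (5, 109, 250, Pavilion); (8, 109, 120, Theater); (8, 109, 300, Pavilion); (NULL, NULL, 150, Arena)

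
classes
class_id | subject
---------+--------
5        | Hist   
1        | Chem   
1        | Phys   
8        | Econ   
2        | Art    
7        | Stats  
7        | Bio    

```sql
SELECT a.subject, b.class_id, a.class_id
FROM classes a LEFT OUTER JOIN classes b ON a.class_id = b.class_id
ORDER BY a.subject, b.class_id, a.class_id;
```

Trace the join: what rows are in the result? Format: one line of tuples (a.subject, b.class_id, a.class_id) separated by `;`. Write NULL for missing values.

LEFT JOIN keeps every row from `classes a`; unmatched rows get NULL for `classes b`'s columns.
Matching on a.class_id = b.class_id.
- a (class_id=5) pairs with 1 row(s) of b.
- a (class_id=1) pairs with 2 row(s) of b.
- a (class_id=1) pairs with 2 row(s) of b.
- a (class_id=8) pairs with 1 row(s) of b.
- a (class_id=2) pairs with 1 row(s) of b.
- a (class_id=7) pairs with 2 row(s) of b.
- a (class_id=7) pairs with 2 row(s) of b.

(Art, 2, 2); (Bio, 7, 7); (Bio, 7, 7); (Chem, 1, 1); (Chem, 1, 1); (Econ, 8, 8); (Hist, 5, 5); (Phys, 1, 1); (Phys, 1, 1); (Stats, 7, 7); (Stats, 7, 7)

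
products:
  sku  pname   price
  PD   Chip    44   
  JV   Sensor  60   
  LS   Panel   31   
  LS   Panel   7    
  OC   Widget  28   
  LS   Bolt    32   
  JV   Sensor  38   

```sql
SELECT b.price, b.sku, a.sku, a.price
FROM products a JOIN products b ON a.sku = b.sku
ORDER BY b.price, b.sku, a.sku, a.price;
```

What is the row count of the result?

INNER JOIN keeps only pairs where the ON condition holds.
Matching on a.sku = b.sku.
- a (sku=PD) pairs with 1 row(s) of b.
- a (sku=JV) pairs with 2 row(s) of b.
- a (sku=LS) pairs with 3 row(s) of b.
- a (sku=LS) pairs with 3 row(s) of b.
- a (sku=OC) pairs with 1 row(s) of b.
- a (sku=LS) pairs with 3 row(s) of b.
- a (sku=JV) pairs with 2 row(s) of b.
Total: 15 rows.

15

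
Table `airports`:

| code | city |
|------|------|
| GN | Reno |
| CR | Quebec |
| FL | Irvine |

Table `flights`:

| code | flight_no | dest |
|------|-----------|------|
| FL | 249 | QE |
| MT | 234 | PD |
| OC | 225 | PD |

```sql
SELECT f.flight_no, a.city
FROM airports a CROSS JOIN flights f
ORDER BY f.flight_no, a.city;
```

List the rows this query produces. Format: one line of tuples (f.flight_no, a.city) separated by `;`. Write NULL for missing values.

(225, Irvine); (225, Quebec); (225, Reno); (234, Irvine); (234, Quebec); (234, Reno); (249, Irvine); (249, Quebec); (249, Reno)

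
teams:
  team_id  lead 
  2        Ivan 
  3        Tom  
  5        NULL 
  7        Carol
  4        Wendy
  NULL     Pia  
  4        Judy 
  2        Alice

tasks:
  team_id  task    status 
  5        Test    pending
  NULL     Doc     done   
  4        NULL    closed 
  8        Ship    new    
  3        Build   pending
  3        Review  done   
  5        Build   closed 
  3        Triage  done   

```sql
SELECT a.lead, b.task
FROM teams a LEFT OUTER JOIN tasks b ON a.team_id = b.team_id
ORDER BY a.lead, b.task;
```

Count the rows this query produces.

LEFT JOIN keeps every row from `teams`; unmatched rows get NULL for `tasks`'s columns.
Matching on a.team_id = b.team_id. A NULL in a compared column never satisfies the condition.
- a (team_id=2) has no partner → padded with NULL.
- a (team_id=3) pairs with 3 row(s) of b.
- a (team_id=5) pairs with 2 row(s) of b.
- a (team_id=7) has no partner → padded with NULL.
- a (team_id=4) pairs with 1 row(s) of b.
- a (team_id=NULL) has no partner → padded with NULL.
- a (team_id=4) pairs with 1 row(s) of b.
- a (team_id=2) has no partner → padded with NULL.
Total: 7 matched + 4 padded = 11 rows.

11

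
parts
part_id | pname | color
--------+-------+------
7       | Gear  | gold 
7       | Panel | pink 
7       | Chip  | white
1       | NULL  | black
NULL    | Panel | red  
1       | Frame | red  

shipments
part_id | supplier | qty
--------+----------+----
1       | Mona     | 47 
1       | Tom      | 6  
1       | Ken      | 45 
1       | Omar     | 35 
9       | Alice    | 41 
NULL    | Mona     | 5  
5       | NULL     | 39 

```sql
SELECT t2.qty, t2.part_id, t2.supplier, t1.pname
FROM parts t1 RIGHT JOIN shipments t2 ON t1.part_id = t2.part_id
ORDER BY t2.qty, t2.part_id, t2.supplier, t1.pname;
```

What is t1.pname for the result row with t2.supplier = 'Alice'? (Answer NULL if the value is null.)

RIGHT JOIN keeps every row from `shipments`; unmatched rows get NULL for `parts`'s columns.
Matching on t1.part_id = t2.part_id. A NULL in a compared column never satisfies the condition.
Matched pairs: 8; unmatched t2 rows kept: 3.

NULL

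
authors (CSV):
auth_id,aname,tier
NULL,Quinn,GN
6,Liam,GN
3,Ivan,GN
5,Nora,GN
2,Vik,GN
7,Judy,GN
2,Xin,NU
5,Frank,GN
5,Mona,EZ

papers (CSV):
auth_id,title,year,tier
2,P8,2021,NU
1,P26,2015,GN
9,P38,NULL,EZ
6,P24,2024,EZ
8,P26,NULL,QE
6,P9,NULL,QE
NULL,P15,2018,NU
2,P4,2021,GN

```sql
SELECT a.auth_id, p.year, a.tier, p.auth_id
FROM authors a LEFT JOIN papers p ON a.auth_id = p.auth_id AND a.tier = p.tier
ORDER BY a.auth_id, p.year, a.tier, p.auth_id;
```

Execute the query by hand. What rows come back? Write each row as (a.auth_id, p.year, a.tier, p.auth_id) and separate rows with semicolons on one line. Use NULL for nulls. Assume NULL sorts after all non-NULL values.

(2, 2021, GN, 2); (2, 2021, NU, 2); (3, NULL, GN, NULL); (5, NULL, EZ, NULL); (5, NULL, GN, NULL); (5, NULL, GN, NULL); (6, NULL, GN, NULL); (7, NULL, GN, NULL); (NULL, NULL, GN, NULL)

LEFT JOIN keeps every row from `authors`; unmatched rows get NULL for `papers`'s columns.
Matching on a.auth_id = p.auth_id AND a.tier = p.tier. A NULL in a compared column never satisfies the condition.
- a (auth_id=NULL, tier=GN) has no partner → padded with NULL.
- a (auth_id=6, tier=GN) has no partner → padded with NULL.
- a (auth_id=3, tier=GN) has no partner → padded with NULL.
- a (auth_id=5, tier=GN) has no partner → padded with NULL.
- a (auth_id=2, tier=GN) pairs with 1 row(s) of p.
- a (auth_id=7, tier=GN) has no partner → padded with NULL.
- a (auth_id=2, tier=NU) pairs with 1 row(s) of p.
- a (auth_id=5, tier=GN) has no partner → padded with NULL.
- a (auth_id=5, tier=EZ) has no partner → padded with NULL.
After projecting and ordering:
a.auth_id | p.year | a.tier | p.auth_id
2 | 2021 | GN | 2
2 | 2021 | NU | 2
3 | NULL | GN | NULL
5 | NULL | EZ | NULL
5 | NULL | GN | NULL
5 | NULL | GN | NULL
6 | NULL | GN | NULL
7 | NULL | GN | NULL
NULL | NULL | GN | NULL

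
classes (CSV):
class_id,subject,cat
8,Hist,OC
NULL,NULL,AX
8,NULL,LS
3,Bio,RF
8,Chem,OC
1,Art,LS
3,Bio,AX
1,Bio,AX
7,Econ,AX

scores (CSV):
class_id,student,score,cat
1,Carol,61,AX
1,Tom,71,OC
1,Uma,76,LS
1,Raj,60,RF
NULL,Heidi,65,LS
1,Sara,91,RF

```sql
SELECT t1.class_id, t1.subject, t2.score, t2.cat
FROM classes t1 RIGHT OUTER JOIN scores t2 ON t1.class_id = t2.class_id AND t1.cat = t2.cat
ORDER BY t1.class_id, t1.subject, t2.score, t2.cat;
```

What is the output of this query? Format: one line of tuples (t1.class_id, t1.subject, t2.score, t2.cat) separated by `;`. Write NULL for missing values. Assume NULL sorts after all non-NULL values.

RIGHT JOIN keeps every row from `scores`; unmatched rows get NULL for `classes`'s columns.
Matching on t1.class_id = t2.class_id AND t1.cat = t2.cat. A NULL in a compared column never satisfies the condition.
Matched pairs: 2; unmatched t2 rows kept: 4.

(1, Art, 76, LS); (1, Bio, 61, AX); (NULL, NULL, 60, RF); (NULL, NULL, 65, LS); (NULL, NULL, 71, OC); (NULL, NULL, 91, RF)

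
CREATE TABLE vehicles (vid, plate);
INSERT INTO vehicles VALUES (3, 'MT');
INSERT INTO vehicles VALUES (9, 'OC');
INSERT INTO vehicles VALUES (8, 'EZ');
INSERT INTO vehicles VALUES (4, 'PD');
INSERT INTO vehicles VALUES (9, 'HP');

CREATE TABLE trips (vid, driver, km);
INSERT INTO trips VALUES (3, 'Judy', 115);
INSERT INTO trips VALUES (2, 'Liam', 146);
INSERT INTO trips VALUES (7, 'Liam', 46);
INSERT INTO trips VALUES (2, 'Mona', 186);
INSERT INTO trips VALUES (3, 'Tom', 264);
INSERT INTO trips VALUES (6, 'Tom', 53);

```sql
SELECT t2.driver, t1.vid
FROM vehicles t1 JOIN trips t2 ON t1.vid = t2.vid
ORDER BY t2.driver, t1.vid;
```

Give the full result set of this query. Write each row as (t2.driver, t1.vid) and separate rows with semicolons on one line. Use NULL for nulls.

(Judy, 3); (Tom, 3)

INNER JOIN keeps only pairs where the ON condition holds.
Matching on t1.vid = t2.vid.
- t1 (vid=3) pairs with 2 row(s) of t2.
- t1 (vid=9) has no partner → excluded.
- t1 (vid=8) has no partner → excluded.
- t1 (vid=4) has no partner → excluded.
- t1 (vid=9) has no partner → excluded.
After projecting and ordering:
t2.driver | t1.vid
Judy | 3
Tom | 3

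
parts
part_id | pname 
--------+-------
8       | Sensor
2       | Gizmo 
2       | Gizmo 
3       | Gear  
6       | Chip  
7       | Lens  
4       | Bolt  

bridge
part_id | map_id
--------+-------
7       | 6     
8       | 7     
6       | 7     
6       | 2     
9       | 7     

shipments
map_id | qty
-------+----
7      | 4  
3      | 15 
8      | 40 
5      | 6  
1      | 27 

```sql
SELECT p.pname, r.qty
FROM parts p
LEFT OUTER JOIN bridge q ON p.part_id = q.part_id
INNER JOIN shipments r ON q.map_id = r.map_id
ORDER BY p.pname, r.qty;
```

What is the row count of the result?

2

Step 1 — p LEFT JOIN q on part_id → 8 row(s).
Then INNER JOIN `shipments r` on map_id: keep only rows whose q.map_id appears in r.
Result: 2 row(s).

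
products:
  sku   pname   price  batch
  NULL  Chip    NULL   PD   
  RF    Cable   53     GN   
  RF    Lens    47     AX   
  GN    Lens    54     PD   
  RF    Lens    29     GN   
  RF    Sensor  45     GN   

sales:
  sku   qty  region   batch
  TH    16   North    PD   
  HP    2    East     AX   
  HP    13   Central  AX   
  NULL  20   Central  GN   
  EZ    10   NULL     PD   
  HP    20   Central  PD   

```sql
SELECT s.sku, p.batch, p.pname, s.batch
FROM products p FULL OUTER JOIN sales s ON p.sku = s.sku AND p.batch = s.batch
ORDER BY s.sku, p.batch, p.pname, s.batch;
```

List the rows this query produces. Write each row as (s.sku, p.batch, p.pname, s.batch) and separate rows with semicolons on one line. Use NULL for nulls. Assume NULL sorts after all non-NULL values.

(EZ, NULL, NULL, PD); (HP, NULL, NULL, AX); (HP, NULL, NULL, AX); (HP, NULL, NULL, PD); (TH, NULL, NULL, PD); (NULL, AX, Lens, NULL); (NULL, GN, Cable, NULL); (NULL, GN, Lens, NULL); (NULL, GN, Sensor, NULL); (NULL, PD, Chip, NULL); (NULL, PD, Lens, NULL); (NULL, NULL, NULL, GN)

FULL OUTER JOIN keeps every row from both sides; unmatched rows get NULL for the other side's columns.
Matching on p.sku = s.sku AND p.batch = s.batch. A NULL in a compared column never satisfies the condition.
Matched pairs: 0; unmatched p rows kept: 6; unmatched s rows kept: 6.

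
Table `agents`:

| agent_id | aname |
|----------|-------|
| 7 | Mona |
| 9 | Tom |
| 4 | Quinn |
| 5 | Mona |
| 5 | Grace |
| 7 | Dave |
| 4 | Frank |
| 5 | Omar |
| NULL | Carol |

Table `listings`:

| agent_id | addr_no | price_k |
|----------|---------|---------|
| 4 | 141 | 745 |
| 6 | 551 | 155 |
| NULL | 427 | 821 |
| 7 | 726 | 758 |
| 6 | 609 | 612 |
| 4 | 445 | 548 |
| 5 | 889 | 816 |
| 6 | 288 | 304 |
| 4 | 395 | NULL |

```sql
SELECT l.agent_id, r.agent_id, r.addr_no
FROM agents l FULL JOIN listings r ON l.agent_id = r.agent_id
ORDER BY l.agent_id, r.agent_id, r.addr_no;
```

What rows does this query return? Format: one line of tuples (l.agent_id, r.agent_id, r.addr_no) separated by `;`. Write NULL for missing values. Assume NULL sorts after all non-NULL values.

FULL OUTER JOIN keeps every row from both sides; unmatched rows get NULL for the other side's columns.
Matching on l.agent_id = r.agent_id. A NULL in a compared column never satisfies the condition.
Matched pairs: 11; unmatched l rows kept: 2; unmatched r rows kept: 4.

(4, 4, 141); (4, 4, 141); (4, 4, 395); (4, 4, 395); (4, 4, 445); (4, 4, 445); (5, 5, 889); (5, 5, 889); (5, 5, 889); (7, 7, 726); (7, 7, 726); (9, NULL, NULL); (NULL, 6, 288); (NULL, 6, 551); (NULL, 6, 609); (NULL, NULL, 427); (NULL, NULL, NULL)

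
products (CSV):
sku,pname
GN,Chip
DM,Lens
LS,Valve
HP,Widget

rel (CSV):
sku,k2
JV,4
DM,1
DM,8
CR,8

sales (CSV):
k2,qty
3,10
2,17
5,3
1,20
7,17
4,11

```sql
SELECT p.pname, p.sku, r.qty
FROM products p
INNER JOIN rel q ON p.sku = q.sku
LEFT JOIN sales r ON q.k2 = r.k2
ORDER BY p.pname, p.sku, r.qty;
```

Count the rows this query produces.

2

Evaluate left to right. First `products p INNER JOIN rel q` on sku: 2 row(s).
Then LEFT JOIN `sales r` on k2: each of those 2 rows is kept; rows whose q.k2 has no match in r get NULL for r's columns.
Result: 2 row(s).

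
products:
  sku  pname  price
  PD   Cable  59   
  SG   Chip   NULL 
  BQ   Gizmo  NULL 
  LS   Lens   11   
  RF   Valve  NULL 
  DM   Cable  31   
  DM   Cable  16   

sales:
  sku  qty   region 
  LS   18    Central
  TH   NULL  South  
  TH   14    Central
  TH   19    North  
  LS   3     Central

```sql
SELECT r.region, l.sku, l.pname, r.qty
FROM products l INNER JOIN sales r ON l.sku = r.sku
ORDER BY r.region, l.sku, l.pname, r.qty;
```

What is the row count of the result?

2

INNER JOIN keeps only pairs where the ON condition holds.
Matching on l.sku = r.sku.
- sku=PD: no matching r row, dropped.
- sku=SG: no matching r row, dropped.
- sku=BQ: no matching r row, dropped.
- sku=LS: 2 matching r row(s), so 2 row(s) emitted.
- sku=RF: no matching r row, dropped.
- sku=DM: no matching r row, dropped.
- sku=DM: no matching r row, dropped.
Total: 2 rows.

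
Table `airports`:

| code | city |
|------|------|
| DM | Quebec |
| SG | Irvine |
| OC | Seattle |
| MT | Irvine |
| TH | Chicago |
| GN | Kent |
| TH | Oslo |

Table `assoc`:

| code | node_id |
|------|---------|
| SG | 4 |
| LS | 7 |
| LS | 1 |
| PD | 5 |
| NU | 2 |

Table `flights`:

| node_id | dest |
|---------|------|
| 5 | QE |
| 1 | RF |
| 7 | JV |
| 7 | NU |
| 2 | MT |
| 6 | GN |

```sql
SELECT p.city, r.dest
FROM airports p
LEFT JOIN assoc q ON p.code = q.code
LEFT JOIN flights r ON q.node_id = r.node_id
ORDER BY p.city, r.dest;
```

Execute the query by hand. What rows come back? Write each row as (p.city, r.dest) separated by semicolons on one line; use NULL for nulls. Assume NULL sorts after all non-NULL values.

Step 1 — p LEFT JOIN q on code → 7 row(s).
Then LEFT JOIN `flights r` on node_id: each of those 7 rows is kept; rows whose q.node_id has no match in r get NULL for r's columns.

(Chicago, NULL); (Irvine, NULL); (Irvine, NULL); (Kent, NULL); (Oslo, NULL); (Quebec, NULL); (Seattle, NULL)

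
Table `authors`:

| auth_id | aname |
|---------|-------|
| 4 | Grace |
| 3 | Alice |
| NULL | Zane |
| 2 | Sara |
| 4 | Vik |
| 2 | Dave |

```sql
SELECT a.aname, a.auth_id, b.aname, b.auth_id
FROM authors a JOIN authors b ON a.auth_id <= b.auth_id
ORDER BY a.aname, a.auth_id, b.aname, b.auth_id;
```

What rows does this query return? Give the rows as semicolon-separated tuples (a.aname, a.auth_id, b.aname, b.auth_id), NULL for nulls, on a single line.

INNER JOIN keeps only pairs where the ON condition holds.
Matching on a.auth_id <= b.auth_id. A NULL in a compared column never satisfies the condition.
- a row (auth_id=4): matches 2 b row(s) → 2 output row(s).
- a row (auth_id=3): matches 3 b row(s) → 3 output row(s).
- a row (auth_id=NULL): no match → dropped.
- a row (auth_id=2): matches 5 b row(s) → 5 output row(s).
- a row (auth_id=4): matches 2 b row(s) → 2 output row(s).
- a row (auth_id=2): matches 5 b row(s) → 5 output row(s).

(Alice, 3, Alice, 3); (Alice, 3, Grace, 4); (Alice, 3, Vik, 4); (Dave, 2, Alice, 3); (Dave, 2, Dave, 2); (Dave, 2, Grace, 4); (Dave, 2, Sara, 2); (Dave, 2, Vik, 4); (Grace, 4, Grace, 4); (Grace, 4, Vik, 4); (Sara, 2, Alice, 3); (Sara, 2, Dave, 2); (Sara, 2, Grace, 4); (Sara, 2, Sara, 2); (Sara, 2, Vik, 4); (Vik, 4, Grace, 4); (Vik, 4, Vik, 4)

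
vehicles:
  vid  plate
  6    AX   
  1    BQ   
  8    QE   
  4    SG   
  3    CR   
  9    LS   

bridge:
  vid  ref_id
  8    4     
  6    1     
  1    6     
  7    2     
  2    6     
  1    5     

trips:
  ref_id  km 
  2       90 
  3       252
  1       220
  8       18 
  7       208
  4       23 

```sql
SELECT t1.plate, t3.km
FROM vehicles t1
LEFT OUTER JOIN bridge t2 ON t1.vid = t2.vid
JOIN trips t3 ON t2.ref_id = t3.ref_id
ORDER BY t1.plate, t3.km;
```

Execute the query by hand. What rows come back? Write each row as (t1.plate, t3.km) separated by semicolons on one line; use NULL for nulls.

Joins associate left-to-right: vehicles LEFT JOIN bridge on vid gives 7 intermediate row(s).
Then INNER JOIN `trips t3` on ref_id: keep only rows whose t2.ref_id appears in t3.

(AX, 220); (QE, 23)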